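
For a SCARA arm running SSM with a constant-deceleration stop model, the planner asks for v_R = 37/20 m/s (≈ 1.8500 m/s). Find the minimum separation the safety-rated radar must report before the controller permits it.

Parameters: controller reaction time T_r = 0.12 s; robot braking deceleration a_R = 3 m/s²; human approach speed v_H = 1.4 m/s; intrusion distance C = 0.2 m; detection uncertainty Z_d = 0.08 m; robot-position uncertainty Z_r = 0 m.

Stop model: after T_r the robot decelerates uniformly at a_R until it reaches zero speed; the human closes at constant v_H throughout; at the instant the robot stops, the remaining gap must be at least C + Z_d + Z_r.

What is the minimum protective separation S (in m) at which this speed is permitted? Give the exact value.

S_min = 1683/800 m = 2.1037 m

braking lasts T_s = (37/20)/3 = 0.6167 s
robot covers v_R·T_r = 1.8500·0.1200 = 0.2220 m before braking
robot covers 1.8500·0.6167 − ½·3.0000·0.6167² = 0.5704 m while stopping
human closes 1.4000·0.7367 = 1.0313 m
residual clearance needed = 0.2000+0.0800+0.0000 = 0.2800 m
S_min ≈ 0.2220+0.5704+1.0313+0.2800  ⇒  S_min = 1683/800 m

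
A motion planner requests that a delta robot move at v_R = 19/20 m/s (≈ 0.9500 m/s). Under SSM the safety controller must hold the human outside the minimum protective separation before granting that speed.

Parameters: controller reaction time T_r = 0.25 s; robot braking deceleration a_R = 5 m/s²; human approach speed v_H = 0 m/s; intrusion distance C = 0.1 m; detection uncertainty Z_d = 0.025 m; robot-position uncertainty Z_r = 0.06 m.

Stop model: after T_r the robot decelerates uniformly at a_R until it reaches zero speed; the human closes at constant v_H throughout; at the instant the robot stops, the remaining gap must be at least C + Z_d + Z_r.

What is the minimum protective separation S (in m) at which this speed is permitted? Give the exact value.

S_min = 2051/4000 m = 0.5128 m

T_s = v_R/a_R = (19/20)/5 = 0.1900 s
robot in T_r: 0.9500·0.2500 = 0.2375 m
braking distance = 0.9500²/(2·5.0000) = 0.0902 m
human closes 0.0000·0.4400 = 0.0000 m
margins: 0.1000+0.0250+0.0600 = 0.1850 m
S_min ≈ 0.2375+0.0902+0.0000+0.1850  ⇒  S_min = 2051/4000 m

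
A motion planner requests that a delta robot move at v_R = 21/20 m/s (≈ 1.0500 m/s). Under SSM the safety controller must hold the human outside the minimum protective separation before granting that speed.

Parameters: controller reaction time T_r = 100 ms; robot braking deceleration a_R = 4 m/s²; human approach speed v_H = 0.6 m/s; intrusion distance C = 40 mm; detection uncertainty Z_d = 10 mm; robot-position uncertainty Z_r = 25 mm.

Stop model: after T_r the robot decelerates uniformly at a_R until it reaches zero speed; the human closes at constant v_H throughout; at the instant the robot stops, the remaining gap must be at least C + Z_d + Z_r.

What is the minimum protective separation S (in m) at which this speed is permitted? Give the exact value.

S_min = 1713/3200 m = 0.5353 m

T_s = v_R/a_R = (21/20)/4 = 0.2625 s
robot covers v_R·T_r = 1.0500·0.1000 = 0.1050 m before braking
robot covers 1.0500·0.2625 − ½·4.0000·0.2625² = 0.1378 m while stopping
human over T_r+T_s: 0.6000·(0.1000+0.2625) = 0.2175 m
residual clearance needed = 0.0400+0.0100+0.0250 = 0.0750 m
S_min ≈ 0.1050+0.1378+0.2175+0.0750  ⇒  S_min = 1713/3200 m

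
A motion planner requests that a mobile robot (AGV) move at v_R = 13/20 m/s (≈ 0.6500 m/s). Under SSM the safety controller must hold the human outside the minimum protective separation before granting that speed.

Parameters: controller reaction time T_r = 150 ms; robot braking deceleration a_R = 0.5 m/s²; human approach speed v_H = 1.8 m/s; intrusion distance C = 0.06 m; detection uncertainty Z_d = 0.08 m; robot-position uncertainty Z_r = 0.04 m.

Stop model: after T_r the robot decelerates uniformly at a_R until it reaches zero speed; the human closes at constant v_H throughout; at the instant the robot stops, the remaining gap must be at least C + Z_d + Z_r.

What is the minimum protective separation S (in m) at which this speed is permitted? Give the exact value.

S_min = 331/100 m = 3.3100 m

braking lasts T_s = (13/20)/(1/2) = 1.3000 s
robot in T_r: 0.6500·0.1500 = 0.0975 m
robot under decel: 0.6500²/(2·0.5000) = 0.4225 m
human closes 1.8000·1.4500 = 2.6100 m
C+Z_d+Z_r = 0.0600+0.0800+0.0400 = 0.1800 m
S_min ≈ 0.0975+0.4225+2.6100+0.1800  ⇒  S_min = 331/100 m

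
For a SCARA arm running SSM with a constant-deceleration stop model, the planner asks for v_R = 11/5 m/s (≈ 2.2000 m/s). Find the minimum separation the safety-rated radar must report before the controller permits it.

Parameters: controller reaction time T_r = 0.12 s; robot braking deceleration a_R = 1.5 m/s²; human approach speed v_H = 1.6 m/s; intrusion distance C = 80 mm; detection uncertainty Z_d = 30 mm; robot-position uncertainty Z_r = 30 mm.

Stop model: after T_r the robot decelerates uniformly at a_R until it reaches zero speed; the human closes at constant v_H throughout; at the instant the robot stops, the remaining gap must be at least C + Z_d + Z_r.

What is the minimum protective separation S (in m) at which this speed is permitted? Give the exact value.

T_s = v_R/a_R = (11/5)/(3/2) = 1.4667 s
robot covers v_R·T_r = 2.2000·0.1200 = 0.2640 m before braking
robot covers 2.2000·1.4667 − ½·1.5000·1.4667² = 1.6133 m while stopping
person approaches 1.6000·(0.1200+1.4667) = 2.5387 m
C+Z_d+Z_r = 0.0800+0.0300+0.0300 = 0.1400 m
S_min ≈ 0.2640+1.6133+2.5387+0.1400  ⇒  S_min = 1139/250 m

S_min = 1139/250 m = 4.5560 m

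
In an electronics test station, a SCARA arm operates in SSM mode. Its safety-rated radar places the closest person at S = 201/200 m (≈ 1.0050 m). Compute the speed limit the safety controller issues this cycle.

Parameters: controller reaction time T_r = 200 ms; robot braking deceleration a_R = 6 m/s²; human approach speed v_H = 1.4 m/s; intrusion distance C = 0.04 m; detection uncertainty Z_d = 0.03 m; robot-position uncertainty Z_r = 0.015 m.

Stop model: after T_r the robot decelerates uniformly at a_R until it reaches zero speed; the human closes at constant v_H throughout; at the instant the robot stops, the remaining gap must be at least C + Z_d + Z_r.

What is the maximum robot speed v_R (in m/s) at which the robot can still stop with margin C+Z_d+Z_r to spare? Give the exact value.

v_R_max = 6/5 m/s = 1.2000 m/s

collect terms ⇒ (1/12)·v_R² + (13/30)·v_R + (-16/25) = 0
  disc = (13/30)² − 4·(1/12)·(-16/25) = 361/900 ; √disc = 19/30
  v_R = (−(13/30) + 19/30) / (2·(1/12)) = 6/5 m/s
check:
stop time T_s = (6/5)/6 = 0.2000 s
robot in T_r: 1.2000·0.2000 = 0.2400 m
robot covers 1.2000·0.2000 − ½·6.0000·0.2000² = 0.1200 m while stopping
person approaches 1.4000·(0.2000+0.2000) = 0.5600 m
margins: 0.0400+0.0300+0.0150 = 0.0850 m
sum ≈ 0.2400+0.1200+0.5600+0.0850 ≈ 1.0050 m = S ✓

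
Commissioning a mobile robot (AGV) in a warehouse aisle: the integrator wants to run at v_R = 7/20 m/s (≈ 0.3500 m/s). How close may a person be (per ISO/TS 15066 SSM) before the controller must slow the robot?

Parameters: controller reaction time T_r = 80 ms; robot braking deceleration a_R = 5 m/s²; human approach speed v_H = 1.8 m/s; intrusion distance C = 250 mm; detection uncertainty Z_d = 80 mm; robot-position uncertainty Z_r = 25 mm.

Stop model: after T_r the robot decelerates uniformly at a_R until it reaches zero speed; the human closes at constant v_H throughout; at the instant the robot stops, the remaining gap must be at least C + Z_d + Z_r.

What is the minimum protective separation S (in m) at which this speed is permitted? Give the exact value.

braking lasts T_s = (7/20)/5 = 0.0700 s
robot covers v_R·T_r = 0.3500·0.0800 = 0.0280 m before braking
robot covers 0.3500·0.0700 − ½·5.0000·0.0700² = 0.0123 m while stopping
person approaches 1.8000·(0.0800+0.0700) = 0.2700 m
C+Z_d+Z_r = 0.2500+0.0800+0.0250 = 0.3550 m
S_min ≈ 0.0280+0.0123+0.2700+0.3550  ⇒  S_min = 2661/4000 m

S_min = 2661/4000 m = 0.6653 m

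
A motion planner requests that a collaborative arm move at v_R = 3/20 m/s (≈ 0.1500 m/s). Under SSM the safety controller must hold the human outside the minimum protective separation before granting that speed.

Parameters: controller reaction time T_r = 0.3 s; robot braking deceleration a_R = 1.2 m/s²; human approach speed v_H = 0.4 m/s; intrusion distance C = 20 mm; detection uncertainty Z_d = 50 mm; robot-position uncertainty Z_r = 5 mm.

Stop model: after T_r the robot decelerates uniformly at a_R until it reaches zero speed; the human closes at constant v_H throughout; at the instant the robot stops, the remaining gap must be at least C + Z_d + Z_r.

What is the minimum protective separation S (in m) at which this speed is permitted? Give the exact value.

stop time T_s = (3/20)/(6/5) = 0.1250 s
robot in T_r: 0.1500·0.3000 = 0.0450 m
braking distance = 0.1500²/(2·1.2000) = 0.0094 m
person approaches 0.4000·(0.3000+0.1250) = 0.1700 m
C+Z_d+Z_r = 0.0200+0.0500+0.0050 = 0.0750 m
S_min ≈ 0.0450+0.0094+0.1700+0.0750  ⇒  S_min = 479/1600 m

S_min = 479/1600 m = 0.2994 m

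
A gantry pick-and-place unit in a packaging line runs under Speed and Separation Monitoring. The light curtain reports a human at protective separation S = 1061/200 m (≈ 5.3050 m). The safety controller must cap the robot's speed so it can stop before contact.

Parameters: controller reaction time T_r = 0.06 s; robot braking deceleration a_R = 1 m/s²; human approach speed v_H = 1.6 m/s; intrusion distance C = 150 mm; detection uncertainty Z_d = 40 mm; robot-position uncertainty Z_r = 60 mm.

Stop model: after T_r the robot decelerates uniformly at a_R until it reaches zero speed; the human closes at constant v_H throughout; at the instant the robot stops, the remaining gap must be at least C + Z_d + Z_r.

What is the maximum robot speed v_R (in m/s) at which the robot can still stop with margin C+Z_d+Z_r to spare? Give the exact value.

at the boundary: (1/2)·v² + (83/50)·v + (-4959/1000) = 0
  disc = (83/50)² − 4·(1/2)·(-4959/1000) = 7921/625 ; √disc = 89/25
  v_R = (−(83/50) + 89/25) / (2·(1/2)) = 19/10 m/s
check:
stop time T_s = (19/10)/1 = 1.9000 s
reaction-phase robot travel = 1.9000·0.0600 = 0.1140 m
robot covers 1.9000·1.9000 − ½·1.0000·1.9000² = 1.8050 m while stopping
human closes 1.6000·1.9600 = 3.1360 m
C+Z_d+Z_r = 0.1500+0.0400+0.0600 = 0.2500 m
sum ≈ 0.1140+1.8050+3.1360+0.2500 ≈ 5.3050 m = S ✓

v_R_max = 19/10 m/s = 1.9000 m/s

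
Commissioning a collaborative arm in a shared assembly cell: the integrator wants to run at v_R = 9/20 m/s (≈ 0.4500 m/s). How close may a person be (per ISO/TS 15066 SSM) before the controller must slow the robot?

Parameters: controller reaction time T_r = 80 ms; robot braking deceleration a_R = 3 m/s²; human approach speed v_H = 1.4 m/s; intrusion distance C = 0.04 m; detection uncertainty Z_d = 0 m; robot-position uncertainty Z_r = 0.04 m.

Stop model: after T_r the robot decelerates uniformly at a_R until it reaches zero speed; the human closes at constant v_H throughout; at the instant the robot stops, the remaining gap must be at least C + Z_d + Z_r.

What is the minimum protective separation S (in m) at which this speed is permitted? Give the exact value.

stop time T_s = (9/20)/3 = 0.1500 s
robot in T_r: 0.4500·0.0800 = 0.0360 m
robot covers 0.4500·0.1500 − ½·3.0000·0.1500² = 0.0338 m while stopping
human closes 1.4000·0.2300 = 0.3220 m
margins: 0.0400+0.0000+0.0400 = 0.0800 m
S_min ≈ 0.0360+0.0338+0.3220+0.0800  ⇒  S_min = 1887/4000 m

S_min = 1887/4000 m = 0.4718 m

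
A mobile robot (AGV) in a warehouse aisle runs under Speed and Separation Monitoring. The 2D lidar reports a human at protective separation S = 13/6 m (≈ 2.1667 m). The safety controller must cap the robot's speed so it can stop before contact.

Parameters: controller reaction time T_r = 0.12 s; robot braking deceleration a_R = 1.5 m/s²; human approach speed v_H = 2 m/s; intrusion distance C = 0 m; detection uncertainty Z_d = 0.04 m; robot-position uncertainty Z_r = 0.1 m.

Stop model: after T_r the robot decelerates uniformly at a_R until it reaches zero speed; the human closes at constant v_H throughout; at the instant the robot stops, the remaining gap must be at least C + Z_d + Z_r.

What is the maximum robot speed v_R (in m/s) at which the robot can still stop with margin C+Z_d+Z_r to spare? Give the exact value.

collect terms ⇒ (1/3)·v_R² + (109/75)·v_R + (-134/75) = 0
  disc = (109/75)² − 4·(1/3)·(-134/75) = 2809/625 ; √disc = 53/25
  v_R = (−(109/75) + 53/25) / (2·(1/3)) = 1 m/s
check:
T_s = v_R/a_R = 1/(3/2) = 0.6667 s
reaction-phase robot travel = 1.0000·0.1200 = 0.1200 m
robot covers 1.0000·0.6667 − ½·1.5000·0.6667² = 0.3333 m while stopping
human closes 2.0000·0.7867 = 1.5733 m
residual clearance needed = 0.0000+0.0400+0.1000 = 0.1400 m
sum ≈ 0.1200+0.3333+1.5733+0.1400 ≈ 2.1667 m = S ✓

v_R_max = 1 m/s = 1.0000 m/s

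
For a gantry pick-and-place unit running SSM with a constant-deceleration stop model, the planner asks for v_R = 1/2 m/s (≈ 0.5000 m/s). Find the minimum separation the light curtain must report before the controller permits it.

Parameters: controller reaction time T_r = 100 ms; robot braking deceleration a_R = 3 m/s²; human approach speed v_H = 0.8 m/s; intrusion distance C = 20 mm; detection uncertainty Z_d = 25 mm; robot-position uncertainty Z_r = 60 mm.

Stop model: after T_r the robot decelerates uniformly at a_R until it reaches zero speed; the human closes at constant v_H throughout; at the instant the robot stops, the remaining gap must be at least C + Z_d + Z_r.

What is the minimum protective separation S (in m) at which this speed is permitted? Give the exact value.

stop time T_s = (1/2)/3 = 0.1667 s
reaction-phase robot travel = 0.5000·0.1000 = 0.0500 m
robot under decel: 0.5000²/(2·3.0000) = 0.0417 m
human closes 0.8000·0.2667 = 0.2133 m
C+Z_d+Z_r = 0.0200+0.0250+0.0600 = 0.1050 m
S_min ≈ 0.0500+0.0417+0.2133+0.1050  ⇒  S_min = 41/100 m

S_min = 41/100 m = 0.4100 m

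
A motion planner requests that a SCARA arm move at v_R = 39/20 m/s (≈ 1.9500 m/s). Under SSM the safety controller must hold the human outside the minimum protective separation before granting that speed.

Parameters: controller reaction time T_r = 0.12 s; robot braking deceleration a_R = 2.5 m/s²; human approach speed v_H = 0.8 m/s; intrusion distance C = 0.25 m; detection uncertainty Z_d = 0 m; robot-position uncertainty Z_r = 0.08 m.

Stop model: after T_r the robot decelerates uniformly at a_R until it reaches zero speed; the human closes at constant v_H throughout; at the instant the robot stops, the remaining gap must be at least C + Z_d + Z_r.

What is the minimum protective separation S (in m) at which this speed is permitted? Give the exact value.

S_min = 4089/2000 m = 2.0445 m

T_s = v_R/a_R = (39/20)/(5/2) = 0.7800 s
robot in T_r: 1.9500·0.1200 = 0.2340 m
robot covers 1.9500·0.7800 − ½·2.5000·0.7800² = 0.7605 m while stopping
person approaches 0.8000·(0.1200+0.7800) = 0.7200 m
C+Z_d+Z_r = 0.2500+0.0000+0.0800 = 0.3300 m
S_min ≈ 0.2340+0.7605+0.7200+0.3300  ⇒  S_min = 4089/2000 m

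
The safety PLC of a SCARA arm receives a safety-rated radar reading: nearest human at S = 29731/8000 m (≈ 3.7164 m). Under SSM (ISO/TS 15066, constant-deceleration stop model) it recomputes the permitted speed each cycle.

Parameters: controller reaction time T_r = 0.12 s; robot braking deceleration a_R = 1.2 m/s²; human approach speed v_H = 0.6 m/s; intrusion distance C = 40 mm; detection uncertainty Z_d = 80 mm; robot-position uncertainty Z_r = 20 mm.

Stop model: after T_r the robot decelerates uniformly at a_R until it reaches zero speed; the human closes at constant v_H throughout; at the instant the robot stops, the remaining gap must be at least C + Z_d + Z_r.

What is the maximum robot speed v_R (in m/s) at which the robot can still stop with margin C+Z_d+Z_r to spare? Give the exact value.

v_R_max = 9/4 m/s = 2.2500 m/s

collect terms ⇒ (5/12)·v_R² + (31/50)·v_R + (-5607/1600) = 0
  disc = (31/50)² − 4·(5/12)·(-5607/1600) = 249001/40000 ; √disc = 499/200
  v_R = (−(31/50) + 499/200) / (2·(5/12)) = 9/4 m/s
check:
braking lasts T_s = (9/4)/(6/5) = 1.8750 s
robot in T_r: 2.2500·0.1200 = 0.2700 m
robot covers 2.2500·1.8750 − ½·1.2000·1.8750² = 2.1094 m while stopping
person approaches 0.6000·(0.1200+1.8750) = 1.1970 m
margins: 0.0400+0.0800+0.0200 = 0.1400 m
sum ≈ 0.2700+2.1094+1.1970+0.1400 ≈ 3.7164 m = S ✓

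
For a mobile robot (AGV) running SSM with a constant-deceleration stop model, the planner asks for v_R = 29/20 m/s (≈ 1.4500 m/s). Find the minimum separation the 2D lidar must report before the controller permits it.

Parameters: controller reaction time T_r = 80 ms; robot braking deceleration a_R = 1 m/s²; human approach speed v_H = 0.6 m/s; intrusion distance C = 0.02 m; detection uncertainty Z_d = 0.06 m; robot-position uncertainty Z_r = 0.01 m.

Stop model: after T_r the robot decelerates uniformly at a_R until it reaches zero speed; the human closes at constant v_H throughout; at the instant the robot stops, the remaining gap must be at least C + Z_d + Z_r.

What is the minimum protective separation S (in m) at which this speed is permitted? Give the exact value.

S_min = 8701/4000 m = 2.1753 m

stop time T_s = (29/20)/1 = 1.4500 s
reaction-phase robot travel = 1.4500·0.0800 = 0.1160 m
braking distance = 1.4500²/(2·1.0000) = 1.0513 m
person approaches 0.6000·(0.0800+1.4500) = 0.9180 m
residual clearance needed = 0.0200+0.0600+0.0100 = 0.0900 m
S_min ≈ 0.1160+1.0513+0.9180+0.0900  ⇒  S_min = 8701/4000 m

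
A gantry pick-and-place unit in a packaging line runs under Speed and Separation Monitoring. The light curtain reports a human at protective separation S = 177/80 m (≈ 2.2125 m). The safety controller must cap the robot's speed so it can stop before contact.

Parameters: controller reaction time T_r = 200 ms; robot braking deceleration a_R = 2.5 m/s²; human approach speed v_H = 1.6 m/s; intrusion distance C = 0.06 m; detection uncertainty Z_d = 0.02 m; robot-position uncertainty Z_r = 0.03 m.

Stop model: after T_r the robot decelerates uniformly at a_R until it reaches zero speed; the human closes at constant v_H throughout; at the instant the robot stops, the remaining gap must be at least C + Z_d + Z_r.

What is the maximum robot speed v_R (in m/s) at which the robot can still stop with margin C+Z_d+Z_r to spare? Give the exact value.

quadratic (1/5)·v² + (21/25)·v + (-713/400) = 0
  disc = (21/25)² − 4·(1/5)·(-713/400) = 5329/2500 ; √disc = 73/50
  v_R = (−(21/25) + 73/50) / (2·(1/5)) = 31/20 m/s
check:
T_s = v_R/a_R = (31/20)/(5/2) = 0.6200 s
robot in T_r: 1.5500·0.2000 = 0.3100 m
robot covers 1.5500·0.6200 − ½·2.5000·0.6200² = 0.4805 m while stopping
human over T_r+T_s: 1.6000·(0.2000+0.6200) = 1.3120 m
margins: 0.0600+0.0200+0.0300 = 0.1100 m
sum ≈ 0.3100+0.4805+1.3120+0.1100 ≈ 2.2125 m = S ✓

v_R_max = 31/20 m/s = 1.5500 m/s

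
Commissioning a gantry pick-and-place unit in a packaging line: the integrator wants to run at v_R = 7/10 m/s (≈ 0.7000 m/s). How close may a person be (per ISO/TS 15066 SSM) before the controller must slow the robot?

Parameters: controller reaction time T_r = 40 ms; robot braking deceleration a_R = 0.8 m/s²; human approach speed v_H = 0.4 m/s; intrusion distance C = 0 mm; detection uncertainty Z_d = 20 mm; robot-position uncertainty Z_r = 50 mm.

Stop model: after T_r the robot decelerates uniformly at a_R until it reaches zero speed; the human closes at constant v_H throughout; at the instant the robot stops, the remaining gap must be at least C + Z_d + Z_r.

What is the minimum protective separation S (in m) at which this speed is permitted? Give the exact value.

S_min = 3081/4000 m = 0.7702 m

stop time T_s = (7/10)/(4/5) = 0.8750 s
robot covers v_R·T_r = 0.7000·0.0400 = 0.0280 m before braking
robot covers 0.7000·0.8750 − ½·0.8000·0.8750² = 0.3063 m while stopping
human closes 0.4000·0.9150 = 0.3660 m
margins: 0.0000+0.0200+0.0500 = 0.0700 m
S_min ≈ 0.0280+0.3063+0.3660+0.0700  ⇒  S_min = 3081/4000 m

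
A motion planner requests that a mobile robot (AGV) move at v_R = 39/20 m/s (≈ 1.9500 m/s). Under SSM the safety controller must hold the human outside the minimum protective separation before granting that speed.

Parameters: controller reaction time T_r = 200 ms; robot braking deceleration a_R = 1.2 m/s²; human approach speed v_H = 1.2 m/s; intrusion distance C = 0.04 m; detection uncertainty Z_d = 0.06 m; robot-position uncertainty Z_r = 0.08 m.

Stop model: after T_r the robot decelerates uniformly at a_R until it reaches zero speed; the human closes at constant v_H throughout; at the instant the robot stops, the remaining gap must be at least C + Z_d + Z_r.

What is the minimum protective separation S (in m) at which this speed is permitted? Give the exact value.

S_min = 6951/1600 m = 4.3444 m

stop time T_s = (39/20)/(6/5) = 1.6250 s
reaction-phase robot travel = 1.9500·0.2000 = 0.3900 m
robot covers 1.9500·1.6250 − ½·1.2000·1.6250² = 1.5844 m while stopping
human closes 1.2000·1.8250 = 2.1900 m
margins: 0.0400+0.0600+0.0800 = 0.1800 m
S_min ≈ 0.3900+1.5844+2.1900+0.1800  ⇒  S_min = 6951/1600 m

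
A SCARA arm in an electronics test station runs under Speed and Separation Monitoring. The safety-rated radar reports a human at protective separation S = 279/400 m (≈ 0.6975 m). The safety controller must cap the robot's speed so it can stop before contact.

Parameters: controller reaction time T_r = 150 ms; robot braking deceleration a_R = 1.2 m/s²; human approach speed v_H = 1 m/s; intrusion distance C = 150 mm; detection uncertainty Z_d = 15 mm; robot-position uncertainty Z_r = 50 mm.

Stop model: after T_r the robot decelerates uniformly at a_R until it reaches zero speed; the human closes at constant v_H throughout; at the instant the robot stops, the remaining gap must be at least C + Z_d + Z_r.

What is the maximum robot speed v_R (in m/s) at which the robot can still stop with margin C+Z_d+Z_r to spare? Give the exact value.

collect terms ⇒ (5/12)·v_R² + (59/60)·v_R + (-133/400) = 0
  disc = (59/60)² − 4·(5/12)·(-133/400) = 1369/900 ; √disc = 37/30
  v_R = (−(59/60) + 37/30) / (2·(5/12)) = 3/10 m/s
check:
stop time T_s = (3/10)/(6/5) = 0.2500 s
robot covers v_R·T_r = 0.3000·0.1500 = 0.0450 m before braking
braking distance = 0.3000²/(2·1.2000) = 0.0375 m
human over T_r+T_s: 1.0000·(0.1500+0.2500) = 0.4000 m
margins: 0.1500+0.0150+0.0500 = 0.2150 m
sum ≈ 0.0450+0.0375+0.4000+0.2150 ≈ 0.6975 m = S ✓

v_R_max = 3/10 m/s = 0.3000 m/s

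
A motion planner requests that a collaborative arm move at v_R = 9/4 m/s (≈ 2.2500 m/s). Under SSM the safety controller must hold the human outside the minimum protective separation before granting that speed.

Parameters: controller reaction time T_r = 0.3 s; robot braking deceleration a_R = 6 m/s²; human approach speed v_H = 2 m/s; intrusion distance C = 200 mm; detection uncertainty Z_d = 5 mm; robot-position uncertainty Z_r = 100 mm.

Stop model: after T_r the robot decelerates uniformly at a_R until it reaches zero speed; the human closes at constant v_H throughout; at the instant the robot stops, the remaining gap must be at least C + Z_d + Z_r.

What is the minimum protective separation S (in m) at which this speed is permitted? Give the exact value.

S_min = 4403/1600 m = 2.7519 m

stop time T_s = (9/4)/6 = 0.3750 s
robot in T_r: 2.2500·0.3000 = 0.6750 m
robot covers 2.2500·0.3750 − ½·6.0000·0.3750² = 0.4219 m while stopping
person approaches 2.0000·(0.3000+0.3750) = 1.3500 m
C+Z_d+Z_r = 0.2000+0.0050+0.1000 = 0.3050 m
S_min ≈ 0.6750+0.4219+1.3500+0.3050  ⇒  S_min = 4403/1600 m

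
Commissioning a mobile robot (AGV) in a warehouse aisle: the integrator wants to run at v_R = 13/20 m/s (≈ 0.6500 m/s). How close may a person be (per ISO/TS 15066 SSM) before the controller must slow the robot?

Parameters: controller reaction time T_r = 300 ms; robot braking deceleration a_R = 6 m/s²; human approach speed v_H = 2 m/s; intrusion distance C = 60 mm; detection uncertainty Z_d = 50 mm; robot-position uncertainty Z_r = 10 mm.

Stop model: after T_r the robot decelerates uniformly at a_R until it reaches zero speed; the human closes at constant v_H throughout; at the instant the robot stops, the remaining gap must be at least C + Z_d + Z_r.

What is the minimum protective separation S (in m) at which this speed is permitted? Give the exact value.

S_min = 1867/1600 m = 1.1669 m

braking lasts T_s = (13/20)/6 = 0.1083 s
reaction-phase robot travel = 0.6500·0.3000 = 0.1950 m
braking distance = 0.6500²/(2·6.0000) = 0.0352 m
person approaches 2.0000·(0.3000+0.1083) = 0.8167 m
C+Z_d+Z_r = 0.0600+0.0500+0.0100 = 0.1200 m
S_min ≈ 0.1950+0.0352+0.8167+0.1200  ⇒  S_min = 1867/1600 m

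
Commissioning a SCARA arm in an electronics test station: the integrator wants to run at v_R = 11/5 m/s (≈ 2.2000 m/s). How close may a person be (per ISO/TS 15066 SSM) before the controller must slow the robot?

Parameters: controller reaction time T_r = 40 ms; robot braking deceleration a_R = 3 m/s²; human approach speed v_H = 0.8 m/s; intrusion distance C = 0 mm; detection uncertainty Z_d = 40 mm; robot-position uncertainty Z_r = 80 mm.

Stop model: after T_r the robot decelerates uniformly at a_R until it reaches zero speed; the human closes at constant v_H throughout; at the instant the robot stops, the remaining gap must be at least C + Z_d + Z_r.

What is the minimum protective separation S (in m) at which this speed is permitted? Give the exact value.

stop time T_s = (11/5)/3 = 0.7333 s
robot in T_r: 2.2000·0.0400 = 0.0880 m
braking distance = 2.2000²/(2·3.0000) = 0.8067 m
person approaches 0.8000·(0.0400+0.7333) = 0.6187 m
C+Z_d+Z_r = 0.0000+0.0400+0.0800 = 0.1200 m
S_min ≈ 0.0880+0.8067+0.6187+0.1200  ⇒  S_min = 49/30 m

S_min = 49/30 m = 1.6333 m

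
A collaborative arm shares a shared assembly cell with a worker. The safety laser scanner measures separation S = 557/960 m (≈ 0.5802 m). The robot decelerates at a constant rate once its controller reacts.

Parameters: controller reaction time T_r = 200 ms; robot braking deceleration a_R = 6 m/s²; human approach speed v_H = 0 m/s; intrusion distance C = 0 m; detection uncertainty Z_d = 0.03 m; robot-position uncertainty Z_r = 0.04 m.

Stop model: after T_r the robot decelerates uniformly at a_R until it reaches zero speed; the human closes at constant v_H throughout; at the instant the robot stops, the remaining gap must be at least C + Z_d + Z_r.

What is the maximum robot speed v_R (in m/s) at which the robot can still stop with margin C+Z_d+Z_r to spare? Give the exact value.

at the boundary: (1/12)·v² + (1/5)·v + (-2449/4800) = 0
  disc = (1/5)² − 4·(1/12)·(-2449/4800) = 121/576 ; √disc = 11/24
  v_R = (−(1/5) + 11/24) / (2·(1/12)) = 31/20 m/s
check:
T_s = v_R/a_R = (31/20)/6 = 0.2583 s
robot in T_r: 1.5500·0.2000 = 0.3100 m
braking distance = 1.5500²/(2·6.0000) = 0.2002 m
human closes 0.0000·0.4583 = 0.0000 m
margins: 0.0000+0.0300+0.0400 = 0.0700 m
sum ≈ 0.3100+0.2002+0.0000+0.0700 ≈ 0.5802 m = S ✓

v_R_max = 31/20 m/s = 1.5500 m/s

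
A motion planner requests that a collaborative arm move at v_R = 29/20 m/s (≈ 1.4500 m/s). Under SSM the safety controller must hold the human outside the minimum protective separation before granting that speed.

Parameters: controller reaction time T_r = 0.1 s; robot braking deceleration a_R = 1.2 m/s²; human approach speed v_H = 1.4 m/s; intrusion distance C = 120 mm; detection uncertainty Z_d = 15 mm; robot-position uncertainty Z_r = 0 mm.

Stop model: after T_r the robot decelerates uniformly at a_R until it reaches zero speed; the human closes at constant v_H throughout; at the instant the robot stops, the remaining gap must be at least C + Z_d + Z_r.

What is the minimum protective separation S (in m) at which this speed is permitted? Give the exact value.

stop time T_s = (29/20)/(6/5) = 1.2083 s
robot in T_r: 1.4500·0.1000 = 0.1450 m
robot covers 1.4500·1.2083 − ½·1.2000·1.2083² = 0.8760 m while stopping
human over T_r+T_s: 1.4000·(0.1000+1.2083) = 1.8317 m
residual clearance needed = 0.1200+0.0150+0.0000 = 0.1350 m
S_min ≈ 0.1450+0.8760+1.8317+0.1350  ⇒  S_min = 14341/4800 m

S_min = 14341/4800 m = 2.9877 m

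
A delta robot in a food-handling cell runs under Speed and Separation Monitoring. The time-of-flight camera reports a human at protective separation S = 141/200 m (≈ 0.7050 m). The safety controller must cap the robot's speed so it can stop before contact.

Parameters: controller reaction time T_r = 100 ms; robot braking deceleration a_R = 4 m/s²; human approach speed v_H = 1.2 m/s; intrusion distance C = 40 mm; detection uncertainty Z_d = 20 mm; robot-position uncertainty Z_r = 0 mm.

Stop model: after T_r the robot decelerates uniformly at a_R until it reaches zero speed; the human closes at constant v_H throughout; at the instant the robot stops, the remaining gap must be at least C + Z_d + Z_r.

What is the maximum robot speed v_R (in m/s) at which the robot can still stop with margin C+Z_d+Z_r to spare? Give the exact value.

v_R_max = 1 m/s = 1.0000 m/s

at the boundary: (1/8)·v² + (2/5)·v + (-21/40) = 0
  disc = (2/5)² − 4·(1/8)·(-21/40) = 169/400 ; √disc = 13/20
  v_R = (−(2/5) + 13/20) / (2·(1/8)) = 1 m/s
check:
stop time T_s = 1/4 = 0.2500 s
robot in T_r: 1.0000·0.1000 = 0.1000 m
robot covers 1.0000·0.2500 − ½·4.0000·0.2500² = 0.1250 m while stopping
human closes 1.2000·0.3500 = 0.4200 m
margins: 0.0400+0.0200+0.0000 = 0.0600 m
sum ≈ 0.1000+0.1250+0.4200+0.0600 ≈ 0.7050 m = S ✓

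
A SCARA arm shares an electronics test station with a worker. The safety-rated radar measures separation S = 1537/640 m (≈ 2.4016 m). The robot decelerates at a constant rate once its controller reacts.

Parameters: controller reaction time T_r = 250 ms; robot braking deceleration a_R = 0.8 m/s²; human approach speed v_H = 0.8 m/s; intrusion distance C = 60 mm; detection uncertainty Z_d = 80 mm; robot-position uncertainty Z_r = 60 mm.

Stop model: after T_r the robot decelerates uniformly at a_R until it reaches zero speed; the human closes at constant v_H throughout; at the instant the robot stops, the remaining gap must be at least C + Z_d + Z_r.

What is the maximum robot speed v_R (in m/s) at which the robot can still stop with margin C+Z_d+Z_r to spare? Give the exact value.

quadratic (5/8)·v² + (5/4)·v + (-1281/640) = 0
  disc = (5/4)² − 4·(5/8)·(-1281/640) = 1681/256 ; √disc = 41/16
  v_R = (−(5/4) + 41/16) / (2·(5/8)) = 21/20 m/s
check:
braking lasts T_s = (21/20)/(4/5) = 1.3125 s
reaction-phase robot travel = 1.0500·0.2500 = 0.2625 m
robot under decel: 1.0500²/(2·0.8000) = 0.6891 m
human closes 0.8000·1.5625 = 1.2500 m
C+Z_d+Z_r = 0.0600+0.0800+0.0600 = 0.2000 m
sum ≈ 0.2625+0.6891+1.2500+0.2000 ≈ 2.4016 m = S ✓

v_R_max = 21/20 m/s = 1.0500 m/s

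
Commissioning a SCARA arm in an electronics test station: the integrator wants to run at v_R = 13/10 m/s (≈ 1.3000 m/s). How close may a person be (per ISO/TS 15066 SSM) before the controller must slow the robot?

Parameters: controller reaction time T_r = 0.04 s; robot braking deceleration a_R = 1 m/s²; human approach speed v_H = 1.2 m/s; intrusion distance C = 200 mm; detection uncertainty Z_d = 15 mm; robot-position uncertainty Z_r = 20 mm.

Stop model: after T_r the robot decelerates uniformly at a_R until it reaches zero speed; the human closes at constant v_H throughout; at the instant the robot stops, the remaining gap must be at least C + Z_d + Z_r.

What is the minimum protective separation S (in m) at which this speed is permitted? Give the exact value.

S_min = 137/50 m = 2.7400 m

T_s = v_R/a_R = (13/10)/1 = 1.3000 s
robot in T_r: 1.3000·0.0400 = 0.0520 m
braking distance = 1.3000²/(2·1.0000) = 0.8450 m
person approaches 1.2000·(0.0400+1.3000) = 1.6080 m
C+Z_d+Z_r = 0.2000+0.0150+0.0200 = 0.2350 m
S_min ≈ 0.0520+0.8450+1.6080+0.2350  ⇒  S_min = 137/50 m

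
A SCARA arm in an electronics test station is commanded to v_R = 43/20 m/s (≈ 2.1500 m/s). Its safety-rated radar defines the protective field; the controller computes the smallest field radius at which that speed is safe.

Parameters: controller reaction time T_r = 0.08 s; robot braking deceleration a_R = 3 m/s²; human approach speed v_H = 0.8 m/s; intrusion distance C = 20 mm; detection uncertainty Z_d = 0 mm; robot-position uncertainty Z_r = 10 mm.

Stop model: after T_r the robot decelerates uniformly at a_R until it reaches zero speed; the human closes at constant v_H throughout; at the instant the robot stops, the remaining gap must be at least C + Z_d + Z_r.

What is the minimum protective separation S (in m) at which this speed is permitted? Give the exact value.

T_s = v_R/a_R = (43/20)/3 = 0.7167 s
robot in T_r: 2.1500·0.0800 = 0.1720 m
braking distance = 2.1500²/(2·3.0000) = 0.7704 m
person approaches 0.8000·(0.0800+0.7167) = 0.6373 m
margins: 0.0200+0.0000+0.0100 = 0.0300 m
S_min ≈ 0.1720+0.7704+0.6373+0.0300  ⇒  S_min = 6439/4000 m

S_min = 6439/4000 m = 1.6098 m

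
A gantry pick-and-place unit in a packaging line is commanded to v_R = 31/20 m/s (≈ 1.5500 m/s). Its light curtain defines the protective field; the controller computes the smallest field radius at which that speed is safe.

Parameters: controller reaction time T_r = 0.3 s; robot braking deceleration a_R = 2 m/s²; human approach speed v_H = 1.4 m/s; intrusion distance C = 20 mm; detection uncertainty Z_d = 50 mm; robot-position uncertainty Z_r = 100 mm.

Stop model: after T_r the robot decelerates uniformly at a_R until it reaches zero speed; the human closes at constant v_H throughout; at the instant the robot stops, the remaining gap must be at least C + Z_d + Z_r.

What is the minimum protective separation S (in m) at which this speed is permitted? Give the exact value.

S_min = 877/320 m = 2.7406 m

T_s = v_R/a_R = (31/20)/2 = 0.7750 s
robot in T_r: 1.5500·0.3000 = 0.4650 m
robot under decel: 1.5500²/(2·2.0000) = 0.6006 m
human over T_r+T_s: 1.4000·(0.3000+0.7750) = 1.5050 m
margins: 0.0200+0.0500+0.1000 = 0.1700 m
S_min ≈ 0.4650+0.6006+1.5050+0.1700  ⇒  S_min = 877/320 m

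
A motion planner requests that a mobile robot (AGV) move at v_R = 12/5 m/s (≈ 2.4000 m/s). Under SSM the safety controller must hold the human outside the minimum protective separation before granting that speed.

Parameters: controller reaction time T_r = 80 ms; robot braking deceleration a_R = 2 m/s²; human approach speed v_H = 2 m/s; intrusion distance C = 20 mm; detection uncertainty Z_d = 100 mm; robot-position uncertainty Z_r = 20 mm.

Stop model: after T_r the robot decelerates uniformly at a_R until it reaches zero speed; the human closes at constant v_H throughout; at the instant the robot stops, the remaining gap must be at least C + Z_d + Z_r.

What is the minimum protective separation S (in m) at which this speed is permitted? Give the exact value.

braking lasts T_s = (12/5)/2 = 1.2000 s
reaction-phase robot travel = 2.4000·0.0800 = 0.1920 m
robot under decel: 2.4000²/(2·2.0000) = 1.4400 m
person approaches 2.0000·(0.0800+1.2000) = 2.5600 m
C+Z_d+Z_r = 0.0200+0.1000+0.0200 = 0.1400 m
S_min ≈ 0.1920+1.4400+2.5600+0.1400  ⇒  S_min = 1083/250 m

S_min = 1083/250 m = 4.3320 m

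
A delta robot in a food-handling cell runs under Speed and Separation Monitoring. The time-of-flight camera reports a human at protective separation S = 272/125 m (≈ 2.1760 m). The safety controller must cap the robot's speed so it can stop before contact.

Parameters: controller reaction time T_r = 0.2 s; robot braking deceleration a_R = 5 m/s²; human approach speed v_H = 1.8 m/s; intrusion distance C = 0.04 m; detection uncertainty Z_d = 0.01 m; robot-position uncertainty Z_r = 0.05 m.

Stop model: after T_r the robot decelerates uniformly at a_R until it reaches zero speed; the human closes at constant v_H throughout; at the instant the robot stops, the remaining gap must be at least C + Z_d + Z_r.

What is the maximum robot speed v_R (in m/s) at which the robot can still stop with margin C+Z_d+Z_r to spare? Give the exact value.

v_R_max = 11/5 m/s = 2.2000 m/s

quadratic (1/10)·v² + (14/25)·v + (-429/250) = 0
  disc = (14/25)² − 4·(1/10)·(-429/250) = 1 ; √disc = 1
  v_R = (−(14/25) + 1) / (2·(1/10)) = 11/5 m/s
check:
braking lasts T_s = (11/5)/5 = 0.4400 s
robot in T_r: 2.2000·0.2000 = 0.4400 m
braking distance = 2.2000²/(2·5.0000) = 0.4840 m
person approaches 1.8000·(0.2000+0.4400) = 1.1520 m
C+Z_d+Z_r = 0.0400+0.0100+0.0500 = 0.1000 m
sum ≈ 0.4400+0.4840+1.1520+0.1000 ≈ 2.1760 m = S ✓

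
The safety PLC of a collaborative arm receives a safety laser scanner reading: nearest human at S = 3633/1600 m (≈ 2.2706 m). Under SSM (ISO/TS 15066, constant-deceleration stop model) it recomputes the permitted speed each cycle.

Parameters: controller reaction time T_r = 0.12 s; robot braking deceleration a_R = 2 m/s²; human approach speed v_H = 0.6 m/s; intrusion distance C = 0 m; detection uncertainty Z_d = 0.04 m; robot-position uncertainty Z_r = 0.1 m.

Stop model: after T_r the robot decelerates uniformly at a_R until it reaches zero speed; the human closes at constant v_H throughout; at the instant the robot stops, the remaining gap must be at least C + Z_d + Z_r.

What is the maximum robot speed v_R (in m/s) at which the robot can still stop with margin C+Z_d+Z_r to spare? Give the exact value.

at the boundary: (1/4)·v² + (21/50)·v + (-16469/8000) = 0
  disc = (21/50)² − 4·(1/4)·(-16469/8000) = 89401/40000 ; √disc = 299/200
  v_R = (−(21/50) + 299/200) / (2·(1/4)) = 43/20 m/s
check:
stop time T_s = (43/20)/2 = 1.0750 s
robot covers v_R·T_r = 2.1500·0.1200 = 0.2580 m before braking
robot covers 2.1500·1.0750 − ½·2.0000·1.0750² = 1.1556 m while stopping
human closes 0.6000·1.1950 = 0.7170 m
margins: 0.0000+0.0400+0.1000 = 0.1400 m
sum ≈ 0.2580+1.1556+0.7170+0.1400 ≈ 2.2706 m = S ✓

v_R_max = 43/20 m/s = 2.1500 m/s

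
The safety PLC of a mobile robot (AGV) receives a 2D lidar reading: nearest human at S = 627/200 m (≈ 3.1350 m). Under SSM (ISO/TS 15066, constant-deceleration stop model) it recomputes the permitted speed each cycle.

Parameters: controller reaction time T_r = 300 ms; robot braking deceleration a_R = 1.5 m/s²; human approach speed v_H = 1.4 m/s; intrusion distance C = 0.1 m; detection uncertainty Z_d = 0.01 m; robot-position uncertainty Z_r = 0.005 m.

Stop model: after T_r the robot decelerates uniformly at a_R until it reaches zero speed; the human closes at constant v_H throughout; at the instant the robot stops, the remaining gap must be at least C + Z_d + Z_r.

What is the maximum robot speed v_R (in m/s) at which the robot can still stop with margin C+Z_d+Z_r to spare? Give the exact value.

at the boundary: (1/3)·v² + (37/30)·v + (-13/5) = 0
  disc = (37/30)² − 4·(1/3)·(-13/5) = 4489/900 ; √disc = 67/30
  v_R = (−(37/30) + 67/30) / (2·(1/3)) = 3/2 m/s
check:
T_s = v_R/a_R = (3/2)/(3/2) = 1.0000 s
reaction-phase robot travel = 1.5000·0.3000 = 0.4500 m
robot under decel: 1.5000²/(2·1.5000) = 0.7500 m
human closes 1.4000·1.3000 = 1.8200 m
C+Z_d+Z_r = 0.1000+0.0100+0.0050 = 0.1150 m
sum ≈ 0.4500+0.7500+1.8200+0.1150 ≈ 3.1350 m = S ✓

v_R_max = 3/2 m/s = 1.5000 m/s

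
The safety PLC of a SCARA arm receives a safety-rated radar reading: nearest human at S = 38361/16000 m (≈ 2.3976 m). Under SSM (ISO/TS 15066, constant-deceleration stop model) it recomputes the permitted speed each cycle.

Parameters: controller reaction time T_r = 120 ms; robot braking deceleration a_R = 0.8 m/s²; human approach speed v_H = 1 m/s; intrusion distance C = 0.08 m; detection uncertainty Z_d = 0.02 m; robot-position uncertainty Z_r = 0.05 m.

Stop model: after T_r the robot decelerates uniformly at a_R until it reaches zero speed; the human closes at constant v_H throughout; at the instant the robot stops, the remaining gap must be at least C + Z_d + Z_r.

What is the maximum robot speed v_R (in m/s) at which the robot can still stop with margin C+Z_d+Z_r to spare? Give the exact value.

at the boundary: (5/8)·v² + (137/100)·v + (-34041/16000) = 0
  disc = (137/100)² − 4·(5/8)·(-34041/16000) = 1151329/160000 ; √disc = 1073/400
  v_R = (−(137/100) + 1073/400) / (2·(5/8)) = 21/20 m/s
check:
T_s = v_R/a_R = (21/20)/(4/5) = 1.3125 s
robot covers v_R·T_r = 1.0500·0.1200 = 0.1260 m before braking
robot covers 1.0500·1.3125 − ½·0.8000·1.3125² = 0.6891 m while stopping
person approaches 1.0000·(0.1200+1.3125) = 1.4325 m
C+Z_d+Z_r = 0.0800+0.0200+0.0500 = 0.1500 m
sum ≈ 0.1260+0.6891+1.4325+0.1500 ≈ 2.3976 m = S ✓

v_R_max = 21/20 m/s = 1.0500 m/s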